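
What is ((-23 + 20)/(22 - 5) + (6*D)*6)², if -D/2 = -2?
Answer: 5978025/289 ≈ 20685.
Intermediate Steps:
D = 4 (D = -2*(-2) = 4)
((-23 + 20)/(22 - 5) + (6*D)*6)² = ((-23 + 20)/(22 - 5) + (6*4)*6)² = (-3/17 + 24*6)² = (-3*1/17 + 144)² = (-3/17 + 144)² = (2445/17)² = 5978025/289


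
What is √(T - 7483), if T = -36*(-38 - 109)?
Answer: I*√2191 ≈ 46.808*I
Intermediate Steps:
T = 5292 (T = -36*(-147) = 5292)
√(T - 7483) = √(5292 - 7483) = √(-2191) = I*√2191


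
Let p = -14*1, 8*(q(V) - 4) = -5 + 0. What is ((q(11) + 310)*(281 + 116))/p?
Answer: -995279/112 ≈ -8886.4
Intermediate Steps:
q(V) = 27/8 (q(V) = 4 + (-5 + 0)/8 = 4 + (⅛)*(-5) = 4 - 5/8 = 27/8)
p = -14
((q(11) + 310)*(281 + 116))/p = ((27/8 + 310)*(281 + 116))/(-14) = ((2507/8)*397)*(-1/14) = (995279/8)*(-1/14) = -995279/112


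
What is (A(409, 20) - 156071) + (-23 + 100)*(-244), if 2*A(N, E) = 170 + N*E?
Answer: -170684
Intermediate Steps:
A(N, E) = 85 + E*N/2 (A(N, E) = (170 + N*E)/2 = (170 + E*N)/2 = 85 + E*N/2)
(A(409, 20) - 156071) + (-23 + 100)*(-244) = ((85 + (1/2)*20*409) - 156071) + (-23 + 100)*(-244) = ((85 + 4090) - 156071) + 77*(-244) = (4175 - 156071) - 18788 = -151896 - 18788 = -170684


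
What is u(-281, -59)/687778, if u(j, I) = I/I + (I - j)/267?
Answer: 163/61212242 ≈ 2.6629e-6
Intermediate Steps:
u(j, I) = 1 - j/267 + I/267 (u(j, I) = 1 + (I - j)*(1/267) = 1 + (-j/267 + I/267) = 1 - j/267 + I/267)
u(-281, -59)/687778 = (1 - 1/267*(-281) + (1/267)*(-59))/687778 = (1 + 281/267 - 59/267)*(1/687778) = (163/89)*(1/687778) = 163/61212242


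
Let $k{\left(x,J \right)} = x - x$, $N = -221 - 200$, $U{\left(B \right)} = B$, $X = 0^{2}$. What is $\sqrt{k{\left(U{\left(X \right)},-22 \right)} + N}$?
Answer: $i \sqrt{421} \approx 20.518 i$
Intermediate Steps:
$X = 0$
$N = -421$ ($N = -221 - 200 = -421$)
$k{\left(x,J \right)} = 0$
$\sqrt{k{\left(U{\left(X \right)},-22 \right)} + N} = \sqrt{0 - 421} = \sqrt{-421} = i \sqrt{421}$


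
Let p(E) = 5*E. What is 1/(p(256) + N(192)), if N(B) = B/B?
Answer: 1/1281 ≈ 0.00078064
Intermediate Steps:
N(B) = 1
1/(p(256) + N(192)) = 1/(5*256 + 1) = 1/(1280 + 1) = 1/1281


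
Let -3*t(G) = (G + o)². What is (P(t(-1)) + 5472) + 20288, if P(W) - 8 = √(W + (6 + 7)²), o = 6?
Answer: 25768 + √1446/3 ≈ 25781.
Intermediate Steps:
t(G) = -(6 + G)²/3 (t(G) = -(G + 6)²/3 = -(6 + G)²/3)
P(W) = 8 + √(169 + W) (P(W) = 8 + √(W + (6 + 7)²) = 8 + √(W + 13²) = 8 + √(W + 169) = 8 + √(169 + W))
(P(t(-1)) + 5472) + 20288 = ((8 + √(169 - (6 - 1)²/3)) + 5472) + 20288 = ((8 + √(169 - ⅓*5²)) + 5472) + 20288 = ((8 + √(169 - ⅓*25)) + 5472) + 20288 = ((8 + √(169 - 25/3)) + 5472) + 20288 = ((8 + √(482/3)) + 5472) + 20288 = ((8 + √1446/3) + 5472) + 20288 = (5480 + √1446/3) + 20288 = 25768 + √1446/3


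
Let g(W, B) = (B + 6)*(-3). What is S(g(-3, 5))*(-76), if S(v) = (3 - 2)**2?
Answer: -76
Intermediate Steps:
g(W, B) = -18 - 3*B (g(W, B) = (6 + B)*(-3) = -18 - 3*B)
S(v) = 1 (S(v) = 1**2 = 1)
S(g(-3, 5))*(-76) = 1*(-76) = -76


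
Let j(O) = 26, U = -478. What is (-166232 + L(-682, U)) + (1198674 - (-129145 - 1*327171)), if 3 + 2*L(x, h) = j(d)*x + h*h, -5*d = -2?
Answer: 3188265/2 ≈ 1.5941e+6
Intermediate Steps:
d = ⅖ (d = -⅕*(-2) = ⅖ ≈ 0.40000)
L(x, h) = -3/2 + h²/2 + 13*x (L(x, h) = -3/2 + (26*x + h*h)/2 = -3/2 + (26*x + h²)/2 = -3/2 + (h² + 26*x)/2 = -3/2 + (h²/2 + 13*x) = -3/2 + h²/2 + 13*x)
(-166232 + L(-682, U)) + (1198674 - (-129145 - 1*327171)) = (-166232 + (-3/2 + (½)*(-478)² + 13*(-682))) + (1198674 - (-129145 - 1*327171)) = (-166232 + (-3/2 + (½)*228484 - 8866)) + (1198674 - (-129145 - 327171)) = (-166232 + (-3/2 + 114242 - 8866)) + (1198674 - 1*(-456316)) = (-166232 + 210749/2) + (1198674 + 456316) = -121715/2 + 1654990 = 3188265/2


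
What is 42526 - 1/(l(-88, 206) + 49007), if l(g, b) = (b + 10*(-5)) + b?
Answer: 2099466093/49369 ≈ 42526.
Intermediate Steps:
l(g, b) = -50 + 2*b (l(g, b) = (b - 50) + b = (-50 + b) + b = -50 + 2*b)
42526 - 1/(l(-88, 206) + 49007) = 42526 - 1/((-50 + 2*206) + 49007) = 42526 - 1/((-50 + 412) + 49007) = 42526 - 1/(362 + 49007) = 42526 - 1/49369 = 2099466093/49369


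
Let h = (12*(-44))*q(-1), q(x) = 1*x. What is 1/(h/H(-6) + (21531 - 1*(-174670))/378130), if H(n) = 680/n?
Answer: -6428210/26612479 ≈ -0.24155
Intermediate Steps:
q(x) = x
h = 528 (h = (12*(-44))*(-1) = -528*(-1) = 528)
1/(h/H(-6) + (21531 - 1*(-174670))/378130) = 1/(528/((680/(-6))) + (21531 - 1*(-174670))/378130) = 1/(528/((680*(-1/6))) + (21531 + 174670)*(1/378130)) = 1/(528/(-340/3) + 196201*(1/378130)) = 1/(528*(-3/340) + 196201/378130) = 1/(-396/85 + 196201/378130) = 1/(-26612479/6428210) = -6428210/26612479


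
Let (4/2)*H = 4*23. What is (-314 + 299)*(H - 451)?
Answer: 6075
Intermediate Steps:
H = 46 (H = (4*23)/2 = (½)*92 = 46)
(-314 + 299)*(H - 451) = (-314 + 299)*(46 - 451) = -15*(-405) = 6075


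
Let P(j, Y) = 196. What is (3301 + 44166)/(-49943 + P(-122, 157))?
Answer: -47467/49747 ≈ -0.95417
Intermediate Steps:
(3301 + 44166)/(-49943 + P(-122, 157)) = (3301 + 44166)/(-49943 + 196) = 47467/(-49747) = 47467*(-1/49747) = -47467/49747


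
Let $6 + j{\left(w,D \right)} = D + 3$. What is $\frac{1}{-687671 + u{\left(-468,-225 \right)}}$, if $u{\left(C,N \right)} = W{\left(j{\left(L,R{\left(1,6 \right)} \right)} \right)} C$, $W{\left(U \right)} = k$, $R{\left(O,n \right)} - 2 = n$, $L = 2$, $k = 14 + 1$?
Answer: $- \frac{1}{694691} \approx -1.4395 \cdot 10^{-6}$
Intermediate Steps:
$k = 15$
$R{\left(O,n \right)} = 2 + n$
$j{\left(w,D \right)} = -3 + D$ ($j{\left(w,D \right)} = -6 + \left(D + 3\right) = -6 + \left(3 + D\right) = -3 + D$)
$W{\left(U \right)} = 15$
$u{\left(C,N \right)} = 15 C$
$\frac{1}{-687671 + u{\left(-468,-225 \right)}} = \frac{1}{-687671 + 15 \left(-468\right)} = \frac{1}{-687671 - 7020} = \frac{1}{-694691} = - \frac{1}{694691}$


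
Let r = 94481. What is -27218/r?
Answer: -27218/94481 ≈ -0.28808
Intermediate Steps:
-27218/r = -27218/94481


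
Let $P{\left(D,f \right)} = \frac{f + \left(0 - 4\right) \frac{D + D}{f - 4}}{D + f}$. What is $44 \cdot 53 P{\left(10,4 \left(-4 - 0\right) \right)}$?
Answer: $4664$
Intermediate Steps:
$P{\left(D,f \right)} = \frac{f - \frac{8 D}{-4 + f}}{D + f}$ ($P{\left(D,f \right)} = \frac{f - 4 \frac{2 D}{-4 + f}}{D + f} = \frac{f - \frac{8 D}{-4 + f}}{D + f}$)
$44 \cdot 53 P{\left(10,4 \left(-4 - 0\right) \right)} = 44 \cdot 53 \frac{\left(4 \left(-4 - 0\right)\right)^{2} - 80 - 4 \cdot 4 \left(-4 - 0\right)}{\left(4 \left(-4 - 0\right)\right)^{2} - 40 - 4 \cdot 4 \left(-4 - 0\right) + 10 \cdot 4 \left(-4 - 0\right)} = 2332 \frac{\left(4 \left(-4 + 0\right)\right)^{2} - 80 - 4 \cdot 4 \left(-4 + 0\right)}{\left(4 \left(-4 + 0\right)\right)^{2} - 40 - 4 \cdot 4 \left(-4 + 0\right) + 10 \cdot 4 \left(-4 + 0\right)} = 2332 \frac{\left(4 \left(-4\right)\right)^{2} - 80 - 4 \cdot 4 \left(-4\right)}{\left(4 \left(-4\right)\right)^{2} - 40 - 4 \cdot 4 \left(-4\right) + 10 \cdot 4 \left(-4\right)} = 2332 \frac{\left(-16\right)^{2} - 80 - -64}{\left(-16\right)^{2} - 40 - -64 + 10 \left(-16\right)} = 2332 \frac{256 - 80 + 64}{256 - 40 + 64 - 160} = 2332 \cdot \frac{1}{120} \cdot 240 = 2332 \cdot 2 = 4664$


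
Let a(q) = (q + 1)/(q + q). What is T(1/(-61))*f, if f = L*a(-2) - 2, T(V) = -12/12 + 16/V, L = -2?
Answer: 4885/2 ≈ 2442.5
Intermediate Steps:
a(q) = (1 + q)/(2*q) (a(q) = (1 + q)/((2*q)) = (1 + q)*(1/(2*q)) = (1 + q)/(2*q))
T(V) = -1 + 16/V (T(V) = -12*1/12 + 16/V = -1 + 16/V)
f = -5/2 (f = -(1 - 2)/(-2) - 2 = -(-1)*(-1)/2 - 2 = -2*¼ - 2 = -½ - 2 = -5/2 ≈ -2.5000)
T(1/(-61))*f = ((16 - 1/(-61))/(1/(-61)))*(-5/2) = ((16 - 1*(-1/61))/(-1/61))*(-5/2) = -61*(16 + 1/61)*(-5/2) = -61*977/61*(-5/2) = -977*(-5/2) = 4885/2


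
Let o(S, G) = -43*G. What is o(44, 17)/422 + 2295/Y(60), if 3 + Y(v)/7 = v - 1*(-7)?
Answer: 320501/94528 ≈ 3.3905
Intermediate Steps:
Y(v) = 28 + 7*v (Y(v) = -21 + 7*(v - 1*(-7)) = -21 + 7*(v + 7) = -21 + 7*(7 + v) = -21 + (49 + 7*v) = 28 + 7*v)
o(44, 17)/422 + 2295/Y(60) = -43*17/422 + 2295/(28 + 7*60) = -731*1/422 + 2295/(28 + 420) = -731/422 + 2295/448 = 320501/94528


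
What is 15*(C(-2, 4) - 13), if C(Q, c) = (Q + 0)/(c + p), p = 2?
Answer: -200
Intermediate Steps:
C(Q, c) = Q/(2 + c) (C(Q, c) = (Q + 0)/(c + 2) = Q/(2 + c))
15*(C(-2, 4) - 13) = 15*(-2/(2 + 4) - 13) = 15*(-2/6 - 13) = 15*(-2*⅙ - 13) = 15*(-⅓ - 13) = 15*(-40/3) = -200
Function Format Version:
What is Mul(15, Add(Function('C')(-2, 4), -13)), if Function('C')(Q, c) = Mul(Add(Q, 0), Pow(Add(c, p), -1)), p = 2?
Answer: -200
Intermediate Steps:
Function('C')(Q, c) = Mul(Q, Pow(Add(2, c), -1)) (Function('C')(Q, c) = Mul(Add(Q, 0), Pow(Add(c, 2), -1)) = Mul(Q, Pow(Add(2, c), -1)))
Mul(15, Add(Function('C')(-2, 4), -13)) = Mul(15, Add(Mul(-2, Pow(Add(2, 4), -1)), -13)) = Mul(15, Add(Mul(-2, Pow(6, -1)), -13)) = Mul(15, Add(Mul(-2, Rational(1, 6)), -13)) = Mul(15, Add(Rational(-1, 3), -13)) = Mul(15, Rational(-40, 3)) = -200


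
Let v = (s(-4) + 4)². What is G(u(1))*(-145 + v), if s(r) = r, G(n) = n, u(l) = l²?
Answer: -145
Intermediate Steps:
v = 0 (v = (-4 + 4)² = 0² = 0)
G(u(1))*(-145 + v) = 1²*(-145 + 0) = 1*(-145) = -145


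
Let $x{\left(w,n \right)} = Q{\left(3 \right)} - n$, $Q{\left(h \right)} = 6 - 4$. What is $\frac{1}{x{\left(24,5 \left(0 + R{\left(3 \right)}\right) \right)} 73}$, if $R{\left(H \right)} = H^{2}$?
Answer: $- \frac{1}{3139} \approx -0.00031857$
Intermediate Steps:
$Q{\left(h \right)} = 2$ ($Q{\left(h \right)} = 6 - 4 = 2$)
$x{\left(w,n \right)} = 2 - n$
$\frac{1}{x{\left(24,5 \left(0 + R{\left(3 \right)}\right) \right)} 73} = \frac{1}{\left(2 - 5 \left(0 + 3^{2}\right)\right) 73} = \frac{1}{\left(2 - 5 \left(0 + 9\right)\right) 73} = \frac{1}{\left(2 - 5 \cdot 9\right) 73} = \frac{1}{\left(2 - 45\right) 73} = \frac{1}{\left(-43\right) 73} = \frac{1}{-3139} = - \frac{1}{3139}$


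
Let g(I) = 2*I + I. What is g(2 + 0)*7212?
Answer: 43272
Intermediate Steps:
g(I) = 3*I
g(2 + 0)*7212 = (3*(2 + 0))*7212 = (3*2)*7212 = 6*7212 = 43272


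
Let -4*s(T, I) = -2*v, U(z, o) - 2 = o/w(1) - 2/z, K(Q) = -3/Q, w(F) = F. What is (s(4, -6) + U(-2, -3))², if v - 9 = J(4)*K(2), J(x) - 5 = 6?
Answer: 225/16 ≈ 14.063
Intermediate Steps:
J(x) = 11 (J(x) = 5 + 6 = 11)
U(z, o) = 2 + o - 2/z (U(z, o) = 2 + (o/1 - 2/z) = 2 + (o*1 - 2/z) = 2 + (o - 2/z) = 2 + o - 2/z)
v = -15/2 (v = 9 + 11*(-3/2) = 9 - 33/2 = -15/2 ≈ -7.5000)
s(T, I) = -15/4 (s(T, I) = -(-1)*(-15)/(2*2) = -¼*15 = -15/4)
(s(4, -6) + U(-2, -3))² = (-15/4 + (2 - 3 - 2/(-2)))² = (-15/4 + (2 - 3 - 2*(-½)))² = (-15/4 + (2 - 3 + 1))² = (-15/4 + 0)² = (-15/4)² = 225/16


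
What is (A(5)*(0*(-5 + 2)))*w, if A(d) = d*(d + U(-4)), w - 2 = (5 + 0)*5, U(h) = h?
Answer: 0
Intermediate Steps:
w = 27 (w = 2 + (5 + 0)*5 = 2 + 5*5 = 2 + 25 = 27)
A(d) = d*(-4 + d) (A(d) = d*(d - 4) = d*(-4 + d))
(A(5)*(0*(-5 + 2)))*w = ((5*(-4 + 5))*(0*(-5 + 2)))*27 = ((5*1)*(0*(-3)))*27 = (5*0)*27 = 0*27 = 0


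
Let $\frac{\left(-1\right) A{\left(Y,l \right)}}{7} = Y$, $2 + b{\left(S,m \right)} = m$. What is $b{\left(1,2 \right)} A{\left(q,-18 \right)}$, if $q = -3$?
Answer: $0$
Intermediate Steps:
$b{\left(S,m \right)} = -2 + m$
$A{\left(Y,l \right)} = - 7 Y$
$b{\left(1,2 \right)} A{\left(q,-18 \right)} = \left(-2 + 2\right) \left(\left(-7\right) \left(-3\right)\right) = 0 \cdot 21 = 0$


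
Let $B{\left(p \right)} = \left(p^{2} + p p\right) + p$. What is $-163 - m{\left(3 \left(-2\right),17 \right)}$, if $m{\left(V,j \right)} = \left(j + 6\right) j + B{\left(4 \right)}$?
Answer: $-590$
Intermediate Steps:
$B{\left(p \right)} = p + 2 p^{2}$ ($B{\left(p \right)} = \left(p^{2} + p^{2}\right) + p = 2 p^{2} + p = p + 2 p^{2}$)
$m{\left(V,j \right)} = 36 + j \left(6 + j\right)$ ($m{\left(V,j \right)} = \left(j + 6\right) j + 4 \left(1 + 2 \cdot 4\right) = \left(6 + j\right) j + 4 \left(1 + 8\right) = j \left(6 + j\right) + 4 \cdot 9 = j \left(6 + j\right) + 36 = 36 + j \left(6 + j\right)$)
$-163 - m{\left(3 \left(-2\right),17 \right)} = -163 - \left(36 + 17^{2} + 6 \cdot 17\right) = -163 - \left(36 + 289 + 102\right) = -163 - 427 = -590$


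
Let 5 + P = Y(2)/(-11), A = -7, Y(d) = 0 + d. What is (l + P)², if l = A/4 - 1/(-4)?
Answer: 21609/484 ≈ 44.647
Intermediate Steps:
Y(d) = d
P = -57/11 (P = -5 + 2/(-11) = -5 + 2*(-1/11) = -5 - 2/11 = -57/11 ≈ -5.1818)
l = -3/2 (l = -7/4 - 1/(-4) = -7*¼ - 1*(-¼) = -7/4 + ¼ = -3/2 ≈ -1.5000)
(l + P)² = (-3/2 - 57/11)² = (-147/22)² = 21609/484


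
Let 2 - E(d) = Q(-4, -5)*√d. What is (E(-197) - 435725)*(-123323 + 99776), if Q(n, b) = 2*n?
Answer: 10259969481 - 188376*I*√197 ≈ 1.026e+10 - 2.644e+6*I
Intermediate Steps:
E(d) = 2 + 8*√d (E(d) = 2 - 2*(-4)*√d = 2 - (-8)*√d = 2 + 8*√d)
(E(-197) - 435725)*(-123323 + 99776) = ((2 + 8*√(-197)) - 435725)*(-123323 + 99776) = ((2 + 8*(I*√197)) - 435725)*(-23547) = ((2 + 8*I*√197) - 435725)*(-23547) = (-435723 + 8*I*√197)*(-23547) = 10259969481 - 188376*I*√197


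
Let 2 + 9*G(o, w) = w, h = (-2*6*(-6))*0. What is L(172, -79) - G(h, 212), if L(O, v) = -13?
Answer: -109/3 ≈ -36.333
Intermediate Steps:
h = 0 (h = -12*(-6)*0 = 72*0 = 0)
G(o, w) = -2/9 + w/9
L(172, -79) - G(h, 212) = -13 - (-2/9 + (⅑)*212) = -13 - (-2/9 + 212/9) = -13 - 1*70/3 = -13 - 70/3 = -109/3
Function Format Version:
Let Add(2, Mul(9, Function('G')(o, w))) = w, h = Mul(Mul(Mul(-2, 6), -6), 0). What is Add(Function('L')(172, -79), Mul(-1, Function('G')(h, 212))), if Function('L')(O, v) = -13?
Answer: Rational(-109, 3) ≈ -36.333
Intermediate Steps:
h = 0 (h = Mul(Mul(-12, -6), 0) = Mul(72, 0) = 0)
Function('G')(o, w) = Add(Rational(-2, 9), Mul(Rational(1, 9), w))
Add(Function('L')(172, -79), Mul(-1, Function('G')(h, 212))) = Add(-13, Mul(-1, Add(Rational(-2, 9), Mul(Rational(1, 9), 212)))) = Add(-13, Mul(-1, Add(Rational(-2, 9), Rational(212, 9)))) = Add(-13, Mul(-1, Rational(70, 3))) = Add(-13, Rational(-70, 3)) = Rational(-109, 3)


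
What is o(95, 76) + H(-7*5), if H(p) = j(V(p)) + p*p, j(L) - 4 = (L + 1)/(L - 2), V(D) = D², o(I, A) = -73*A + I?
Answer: -5164726/1223 ≈ -4223.0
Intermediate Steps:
o(I, A) = I - 73*A
j(L) = 4 + (1 + L)/(-2 + L) (j(L) = 4 + (L + 1)/(L - 2) = 4 + (1 + L)/(-2 + L))
H(p) = p² + (-7 + 5*p²)/(-2 + p²) (H(p) = (-7 + 5*p²)/(-2 + p²) + p*p = (-7 + 5*p²)/(-2 + p²) + p² = p² + (-7 + 5*p²)/(-2 + p²))
o(95, 76) + H(-7*5) = (95 - 73*76) + (-7 + (-7*5)⁴ + 3*(-7*5)²)/(-2 + (-7*5)²) = (95 - 5548) + (-7 + (-35)⁴ + 3*(-35)²)/(-2 + (-35)²) = -5453 + (-7 + 1500625 + 3*1225)/(-2 + 1225) = -5453 + (-7 + 1500625 + 3675)/1223 = -5453 + (1/1223)*1504293 = -5453 + 1504293/1223 = -5164726/1223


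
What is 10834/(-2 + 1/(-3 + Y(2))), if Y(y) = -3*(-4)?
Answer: -97506/17 ≈ -5735.6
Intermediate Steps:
Y(y) = 12
10834/(-2 + 1/(-3 + Y(2))) = 10834/(-2 + 1/(-3 + 12)) = 10834/(-2 + 1/9) = 10834/(-2 + ⅑) = 10834/(-17/9) = -9/17*10834 = -97506/17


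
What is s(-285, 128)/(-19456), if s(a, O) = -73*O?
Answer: 73/152 ≈ 0.48026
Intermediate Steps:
s(-285, 128)/(-19456) = -73*128/(-19456) = -9344*(-1/19456) = 73/152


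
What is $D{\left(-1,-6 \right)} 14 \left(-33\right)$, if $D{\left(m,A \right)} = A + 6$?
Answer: $0$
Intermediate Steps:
$D{\left(m,A \right)} = 6 + A$
$D{\left(-1,-6 \right)} 14 \left(-33\right) = \left(6 - 6\right) 14 \left(-33\right) = 0 \cdot 14 \left(-33\right) = 0 \left(-33\right) = 0$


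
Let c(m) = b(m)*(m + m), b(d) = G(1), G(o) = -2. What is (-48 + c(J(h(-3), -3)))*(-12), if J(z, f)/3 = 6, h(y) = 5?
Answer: 1440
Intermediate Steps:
J(z, f) = 18 (J(z, f) = 3*6 = 18)
b(d) = -2
c(m) = -4*m (c(m) = -2*(m + m) = -4*m)
(-48 + c(J(h(-3), -3)))*(-12) = (-48 - 4*18)*(-12) = (-48 - 72)*(-12) = -120*(-12) = 1440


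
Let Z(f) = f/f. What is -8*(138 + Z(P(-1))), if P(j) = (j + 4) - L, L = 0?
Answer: -1112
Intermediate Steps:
P(j) = 4 + j (P(j) = (j + 4) - 1*0 = (4 + j) + 0 = 4 + j)
Z(f) = 1
-8*(138 + Z(P(-1))) = -8*(138 + 1) = -8*139 = -1112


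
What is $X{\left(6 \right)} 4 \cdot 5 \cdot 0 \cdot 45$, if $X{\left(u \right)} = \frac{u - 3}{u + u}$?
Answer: $0$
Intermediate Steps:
$X{\left(u \right)} = \frac{-3 + u}{2 u}$
$X{\left(6 \right)} 4 \cdot 5 \cdot 0 \cdot 45 = \frac{-3 + 6}{2 \cdot 6} \cdot 4 \cdot 5 \cdot 0 \cdot 45 = \frac{1}{2} \cdot \frac{1}{6} \cdot 3 \cdot 20 \cdot 0 \cdot 45 = \frac{1}{4} \cdot 0 \cdot 45 = 0 \cdot 45 = 0$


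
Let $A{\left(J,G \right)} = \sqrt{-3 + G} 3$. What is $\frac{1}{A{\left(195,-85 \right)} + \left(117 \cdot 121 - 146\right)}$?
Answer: $\frac{14011}{196308913} - \frac{6 i \sqrt{22}}{196308913} \approx 7.1372 \cdot 10^{-5} - 1.4336 \cdot 10^{-7} i$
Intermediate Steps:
$A{\left(J,G \right)} = 3 \sqrt{-3 + G}$
$\frac{1}{A{\left(195,-85 \right)} + \left(117 \cdot 121 - 146\right)} = \frac{1}{3 \sqrt{-3 - 85} + \left(117 \cdot 121 - 146\right)} = \frac{1}{3 \sqrt{-88} + \left(14157 - 146\right)} = \frac{1}{3 \cdot 2 i \sqrt{22} + 14011} = \frac{1}{6 i \sqrt{22} + 14011} = \frac{1}{14011 + 6 i \sqrt{22}}$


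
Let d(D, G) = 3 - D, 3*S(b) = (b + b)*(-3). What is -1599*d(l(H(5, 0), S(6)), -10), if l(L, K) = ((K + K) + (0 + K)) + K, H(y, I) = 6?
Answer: -81549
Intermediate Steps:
S(b) = -2*b (S(b) = ((b + b)*(-3))/3 = ((2*b)*(-3))/3 = (-6*b)/3 = -2*b)
l(L, K) = 4*K (l(L, K) = (2*K + K) + K = 3*K + K = 4*K)
-1599*d(l(H(5, 0), S(6)), -10) = -1599*(3 - 4*(-2*6)) = -1599*(3 - 4*(-12)) = -1599*(3 - 1*(-48)) = -1599*(3 + 48) = -1599*51 = -81549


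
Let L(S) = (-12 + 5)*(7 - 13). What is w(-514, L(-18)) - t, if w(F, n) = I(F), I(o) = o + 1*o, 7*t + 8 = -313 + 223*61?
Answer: -20478/7 ≈ -2925.4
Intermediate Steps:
t = 13282/7 (t = -8/7 + (-313 + 223*61)/7 = -8/7 + (-313 + 13603)/7 = -8/7 + (⅐)*13290 = -8/7 + 13290/7 = 13282/7 ≈ 1897.4)
L(S) = 42 (L(S) = -7*(-6) = 42)
I(o) = 2*o (I(o) = o + o = 2*o)
w(F, n) = 2*F
w(-514, L(-18)) - t = 2*(-514) - 1*13282/7 = -1028 - 13282/7 = -20478/7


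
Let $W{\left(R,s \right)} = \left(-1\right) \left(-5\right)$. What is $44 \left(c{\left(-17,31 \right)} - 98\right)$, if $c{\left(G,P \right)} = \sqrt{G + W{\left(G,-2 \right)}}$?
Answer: $-4312 + 88 i \sqrt{3} \approx -4312.0 + 152.42 i$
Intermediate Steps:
$W{\left(R,s \right)} = 5$
$c{\left(G,P \right)} = \sqrt{5 + G}$ ($c{\left(G,P \right)} = \sqrt{G + 5} = \sqrt{5 + G}$)
$44 \left(c{\left(-17,31 \right)} - 98\right) = 44 \left(\sqrt{5 - 17} - 98\right) = 44 \left(\sqrt{-12} - 98\right) = 44 \left(2 i \sqrt{3} - 98\right) = 44 \left(-98 + 2 i \sqrt{3}\right) = -4312 + 88 i \sqrt{3}$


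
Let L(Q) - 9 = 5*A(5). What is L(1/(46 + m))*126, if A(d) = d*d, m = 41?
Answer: 16884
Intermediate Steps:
A(d) = d²
L(Q) = 134 (L(Q) = 9 + 5*5² = 9 + 5*25 = 9 + 125 = 134)
L(1/(46 + m))*126 = 134*126 = 16884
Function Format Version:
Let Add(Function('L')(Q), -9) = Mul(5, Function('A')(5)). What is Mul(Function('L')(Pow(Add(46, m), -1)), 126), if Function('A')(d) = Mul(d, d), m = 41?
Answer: 16884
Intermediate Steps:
Function('A')(d) = Pow(d, 2)
Function('L')(Q) = 134 (Function('L')(Q) = Add(9, Mul(5, Pow(5, 2))) = Add(9, Mul(5, 25)) = Add(9, 125) = 134)
Mul(Function('L')(Pow(Add(46, m), -1)), 126) = Mul(134, 126) = 16884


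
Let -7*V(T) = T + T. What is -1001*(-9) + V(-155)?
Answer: 63373/7 ≈ 9053.3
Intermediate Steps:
V(T) = -2*T/7 (V(T) = -(T + T)/7 = -2*T/7)
-1001*(-9) + V(-155) = -1001*(-9) - 2/7*(-155) = 9009 + 310/7 = 63373/7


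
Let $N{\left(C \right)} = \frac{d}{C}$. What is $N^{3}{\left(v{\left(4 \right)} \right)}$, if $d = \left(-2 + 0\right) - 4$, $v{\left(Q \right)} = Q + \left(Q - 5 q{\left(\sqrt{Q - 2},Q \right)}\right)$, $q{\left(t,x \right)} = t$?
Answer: $- \frac{46224}{343} - \frac{32670 \sqrt{2}}{343} \approx -269.46$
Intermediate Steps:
$v{\left(Q \right)} = - 5 \sqrt{-2 + Q} + 2 Q$ ($v{\left(Q \right)} = Q + \left(Q - 5 \sqrt{Q - 2}\right) = Q + \left(Q - 5 \sqrt{-2 + Q}\right) = - 5 \sqrt{-2 + Q} + 2 Q$)
$d = -6$ ($d = -2 - 4 = -6$)
$N{\left(C \right)} = - \frac{6}{C}$
$N^{3}{\left(v{\left(4 \right)} \right)} = \left(- \frac{6}{- 5 \sqrt{-2 + 4} + 2 \cdot 4}\right)^{3} = \left(- \frac{6}{- 5 \sqrt{2} + 8}\right)^{3} = \left(- \frac{6}{8 - 5 \sqrt{2}}\right)^{3} = - \frac{216}{\left(8 - 5 \sqrt{2}\right)^{3}}$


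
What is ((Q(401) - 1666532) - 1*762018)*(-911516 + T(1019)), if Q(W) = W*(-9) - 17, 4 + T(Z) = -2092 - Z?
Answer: 2224543567056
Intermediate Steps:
T(Z) = -2096 - Z (T(Z) = -4 + (-2092 - Z) = -2096 - Z)
Q(W) = -17 - 9*W (Q(W) = -9*W - 17 = -17 - 9*W)
((Q(401) - 1666532) - 1*762018)*(-911516 + T(1019)) = (((-17 - 9*401) - 1666532) - 1*762018)*(-911516 + (-2096 - 1*1019)) = (((-17 - 3609) - 1666532) - 762018)*(-911516 + (-2096 - 1019)) = ((-3626 - 1666532) - 762018)*(-911516 - 3115) = (-1670158 - 762018)*(-914631) = -2432176*(-914631) = 2224543567056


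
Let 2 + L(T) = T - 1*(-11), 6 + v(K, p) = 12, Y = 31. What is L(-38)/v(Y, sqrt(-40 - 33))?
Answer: -29/6 ≈ -4.8333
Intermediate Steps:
v(K, p) = 6 (v(K, p) = -6 + 12 = 6)
L(T) = 9 + T (L(T) = -2 + (T - 1*(-11)) = -2 + (T + 11) = -2 + (11 + T) = 9 + T)
L(-38)/v(Y, sqrt(-40 - 33)) = (9 - 38)/6 = -29*1/6 = -29/6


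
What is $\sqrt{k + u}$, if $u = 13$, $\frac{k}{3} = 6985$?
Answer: $2 \sqrt{5242} \approx 144.8$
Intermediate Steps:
$k = 20955$ ($k = 3 \cdot 6985 = 20955$)
$\sqrt{k + u} = \sqrt{20955 + 13} = \sqrt{20968} = 2 \sqrt{5242}$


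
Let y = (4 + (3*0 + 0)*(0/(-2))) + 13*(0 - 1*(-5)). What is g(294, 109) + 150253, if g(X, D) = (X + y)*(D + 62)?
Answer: 212326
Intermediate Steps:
y = 69 (y = (4 + (0 + 0)*(0*(-1/2))) + 13*(0 + 5) = (4 + 0*0) + 13*5 = (4 + 0) + 65 = 4 + 65 = 69)
g(X, D) = (62 + D)*(69 + X) (g(X, D) = (X + 69)*(D + 62) = (69 + X)*(62 + D) = (62 + D)*(69 + X))
g(294, 109) + 150253 = (4278 + 62*294 + 69*109 + 109*294) + 150253 = (4278 + 18228 + 7521 + 32046) + 150253 = 62073 + 150253 = 212326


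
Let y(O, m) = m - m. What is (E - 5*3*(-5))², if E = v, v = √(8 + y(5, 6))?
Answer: 5633 + 300*√2 ≈ 6057.3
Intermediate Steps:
y(O, m) = 0
v = 2*√2 (v = √(8 + 0) = √8 = 2*√2 ≈ 2.8284)
E = 2*√2 ≈ 2.8284
(E - 5*3*(-5))² = (2*√2 - 5*3*(-5))² = (2*√2 - 15*(-5))² = (2*√2 + 75)² = (75 + 2*√2)²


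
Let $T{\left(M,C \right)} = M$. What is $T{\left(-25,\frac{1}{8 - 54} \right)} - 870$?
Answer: $-895$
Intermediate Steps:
$T{\left(-25,\frac{1}{8 - 54} \right)} - 870 = -25 - 870 = -895$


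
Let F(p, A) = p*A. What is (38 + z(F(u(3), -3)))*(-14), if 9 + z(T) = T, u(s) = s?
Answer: -280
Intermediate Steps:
F(p, A) = A*p
z(T) = -9 + T
(38 + z(F(u(3), -3)))*(-14) = (38 + (-9 - 3*3))*(-14) = (38 + (-9 - 9))*(-14) = (38 - 18)*(-14) = 20*(-14) = -280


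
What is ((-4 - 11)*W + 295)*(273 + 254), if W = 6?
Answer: 108035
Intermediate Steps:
((-4 - 11)*W + 295)*(273 + 254) = ((-4 - 11)*6 + 295)*(273 + 254) = (-15*6 + 295)*527 = (-90 + 295)*527 = 205*527 = 108035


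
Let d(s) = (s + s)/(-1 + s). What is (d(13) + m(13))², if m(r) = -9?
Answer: 1681/36 ≈ 46.694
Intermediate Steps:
d(s) = 2*s/(-1 + s) (d(s) = (2*s)/(-1 + s) = 2*s/(-1 + s))
(d(13) + m(13))² = (2*13/(-1 + 13) - 9)² = (2*13/12 - 9)² = (2*13*(1/12) - 9)² = (13/6 - 9)² = (-41/6)² = 1681/36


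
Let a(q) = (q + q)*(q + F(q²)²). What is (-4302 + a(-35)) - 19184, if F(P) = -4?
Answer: -22156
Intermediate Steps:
a(q) = 2*q*(16 + q) (a(q) = (q + q)*(q + (-4)²) = (2*q)*(q + 16) = (2*q)*(16 + q) = 2*q*(16 + q))
(-4302 + a(-35)) - 19184 = (-4302 + 2*(-35)*(16 - 35)) - 19184 = (-4302 + 2*(-35)*(-19)) - 19184 = (-4302 + 1330) - 19184 = -2972 - 19184 = -22156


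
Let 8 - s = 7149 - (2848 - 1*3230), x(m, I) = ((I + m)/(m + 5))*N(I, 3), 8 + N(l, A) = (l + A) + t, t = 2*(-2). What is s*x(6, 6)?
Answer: 270828/11 ≈ 24621.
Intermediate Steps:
t = -4
N(l, A) = -12 + A + l (N(l, A) = -8 + ((l + A) - 4) = -8 + ((A + l) - 4) = -8 + (-4 + A + l) = -12 + A + l)
x(m, I) = (-9 + I)*(I + m)/(5 + m) (x(m, I) = ((I + m)/(m + 5))*(-12 + 3 + I) = ((I + m)/(5 + m))*(-9 + I) = (-9 + I)*(I + m)/(5 + m))
s = -7523 (s = 8 - (7149 - (2848 - 1*3230)) = 8 - (7149 - (2848 - 3230)) = 8 - (7149 - 1*(-382)) = 8 - (7149 + 382) = 8 - 1*7531 = 8 - 7531 = -7523)
s*x(6, 6) = -7523*(-9 + 6)*(6 + 6)/(5 + 6) = -7523*(-3)*12/11 = -7523*(-36/11) = 270828/11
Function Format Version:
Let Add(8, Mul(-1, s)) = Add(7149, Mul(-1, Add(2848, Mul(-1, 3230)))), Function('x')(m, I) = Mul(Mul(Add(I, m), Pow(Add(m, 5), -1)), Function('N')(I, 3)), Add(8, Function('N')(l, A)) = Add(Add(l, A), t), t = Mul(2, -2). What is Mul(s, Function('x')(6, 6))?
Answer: Rational(270828, 11) ≈ 24621.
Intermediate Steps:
t = -4
Function('N')(l, A) = Add(-12, A, l) (Function('N')(l, A) = Add(-8, Add(Add(l, A), -4)) = Add(-8, Add(Add(A, l), -4)) = Add(-8, Add(-4, A, l)) = Add(-12, A, l))
Function('x')(m, I) = Mul(Pow(Add(5, m), -1), Add(-9, I), Add(I, m)) (Function('x')(m, I) = Mul(Mul(Add(I, m), Pow(Add(m, 5), -1)), Add(-12, 3, I)) = Mul(Mul(Add(I, m), Pow(Add(5, m), -1)), Add(-9, I)) = Mul(Mul(Pow(Add(5, m), -1), Add(I, m)), Add(-9, I)) = Mul(Pow(Add(5, m), -1), Add(-9, I), Add(I, m)))
s = -7523 (s = Add(8, Mul(-1, Add(7149, Mul(-1, Add(2848, Mul(-1, 3230)))))) = Add(8, Mul(-1, Add(7149, Mul(-1, Add(2848, -3230))))) = Add(8, Mul(-1, Add(7149, Mul(-1, -382)))) = Add(8, Mul(-1, Add(7149, 382))) = Add(8, Mul(-1, 7531)) = Add(8, -7531) = -7523)
Mul(s, Function('x')(6, 6)) = Mul(-7523, Mul(Pow(Add(5, 6), -1), Add(-9, 6), Add(6, 6))) = Mul(-7523, Mul(Pow(11, -1), -3, 12)) = Mul(-7523, Mul(Rational(1, 11), -3, 12)) = Mul(-7523, Rational(-36, 11)) = Rational(270828, 11)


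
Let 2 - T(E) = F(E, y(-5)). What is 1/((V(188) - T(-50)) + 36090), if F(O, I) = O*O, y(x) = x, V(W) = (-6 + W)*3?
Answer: 1/39134 ≈ 2.5553e-5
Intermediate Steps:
V(W) = -18 + 3*W
F(O, I) = O²
T(E) = 2 - E²
1/((V(188) - T(-50)) + 36090) = 1/(((-18 + 3*188) - (2 - 1*(-50)²)) + 36090) = 1/(((-18 + 564) - (2 - 1*2500)) + 36090) = 1/((546 - (2 - 2500)) + 36090) = 1/((546 - 1*(-2498)) + 36090) = 1/((546 + 2498) + 36090) = 1/(3044 + 36090) = 1/39134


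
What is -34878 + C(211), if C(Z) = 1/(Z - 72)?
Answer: -4848041/139 ≈ -34878.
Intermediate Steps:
C(Z) = 1/(-72 + Z)
-34878 + C(211) = -34878 + 1/(-72 + 211) = -34878 + 1/139 = -4848041/139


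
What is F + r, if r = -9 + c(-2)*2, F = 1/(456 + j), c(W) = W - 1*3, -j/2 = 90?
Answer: -5243/276 ≈ -18.996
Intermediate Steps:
j = -180 (j = -2*90 = -180)
c(W) = -3 + W (c(W) = W - 3 = -3 + W)
F = 1/276 (F = 1/(456 - 180) = 1/276 ≈ 0.0036232)
r = -19 (r = -9 + (-3 - 2)*2 = -9 - 5*2 = -9 - 10 = -19)
F + r = 1/276 - 19 = -5243/276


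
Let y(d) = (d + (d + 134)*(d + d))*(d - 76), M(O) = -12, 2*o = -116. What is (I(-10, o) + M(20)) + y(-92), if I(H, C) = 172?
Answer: 1313920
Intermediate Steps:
o = -58 (o = (½)*(-116) = -58)
y(d) = (-76 + d)*(d + 2*d*(134 + d)) (y(d) = (d + (134 + d)*(2*d))*(-76 + d) = (d + 2*d*(134 + d))*(-76 + d) = (-76 + d)*(d + 2*d*(134 + d)))
(I(-10, o) + M(20)) + y(-92) = (172 - 12) - 92*(-20444 + 2*(-92)² + 117*(-92)) = 160 - 92*(-20444 + 2*8464 - 10764) = 160 - 92*(-20444 + 16928 - 10764) = 160 - 92*(-14280) = 160 + 1313760 = 1313920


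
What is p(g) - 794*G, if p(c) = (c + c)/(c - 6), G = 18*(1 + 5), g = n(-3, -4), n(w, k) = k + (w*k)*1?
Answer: -85744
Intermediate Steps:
n(w, k) = k + k*w (n(w, k) = k + (k*w)*1 = k + k*w)
g = 8 (g = -4*(1 - 3) = -4*(-2) = 8)
G = 108 (G = 18*6 = 108)
p(c) = 2*c/(-6 + c) (p(c) = (2*c)/(-6 + c) = 2*c/(-6 + c))
p(g) - 794*G = 2*8/(-6 + 8) - 794*108 = 2*8/2 - 85752 = 2*8*(½) - 85752 = 8 - 85752 = -85744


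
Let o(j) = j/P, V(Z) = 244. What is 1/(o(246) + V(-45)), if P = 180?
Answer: 30/7361 ≈ 0.0040755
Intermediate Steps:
o(j) = j/180
1/(o(246) + V(-45)) = 1/((1/180)*246 + 244) = 1/(41/30 + 244) = 1/(7361/30) = 30/7361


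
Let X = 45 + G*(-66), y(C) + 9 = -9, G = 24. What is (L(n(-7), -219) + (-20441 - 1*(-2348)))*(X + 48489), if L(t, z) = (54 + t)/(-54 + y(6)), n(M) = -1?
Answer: -10194010925/12 ≈ -8.4950e+8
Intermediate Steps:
y(C) = -18 (y(C) = -9 - 9 = -18)
L(t, z) = -¾ - t/72 (L(t, z) = (54 + t)/(-54 - 18) = (54 + t)/(-72) = (54 + t)*(-1/72) = -¾ - t/72)
X = -1539 (X = 45 + 24*(-66) = 45 - 1584 = -1539)
(L(n(-7), -219) + (-20441 - 1*(-2348)))*(X + 48489) = ((-¾ - 1/72*(-1)) + (-20441 - 1*(-2348)))*(-1539 + 48489) = ((-¾ + 1/72) + (-20441 + 2348))*46950 = (-53/72 - 18093)*46950 = -1302749/72*46950 = -10194010925/12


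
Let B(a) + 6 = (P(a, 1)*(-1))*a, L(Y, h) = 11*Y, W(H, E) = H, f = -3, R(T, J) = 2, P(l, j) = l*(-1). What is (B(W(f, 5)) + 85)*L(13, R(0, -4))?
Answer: 12584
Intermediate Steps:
P(l, j) = -l
B(a) = -6 + a² (B(a) = -6 + (-a*(-1))*a = -6 + a*a = -6 + a²)
(B(W(f, 5)) + 85)*L(13, R(0, -4)) = ((-6 + (-3)²) + 85)*(11*13) = ((-6 + 9) + 85)*143 = (3 + 85)*143 = 88*143 = 12584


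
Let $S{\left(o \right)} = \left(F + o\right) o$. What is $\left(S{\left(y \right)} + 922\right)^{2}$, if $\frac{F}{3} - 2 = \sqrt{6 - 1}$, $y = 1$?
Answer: $863086 + 5574 \sqrt{5} \approx 8.7555 \cdot 10^{5}$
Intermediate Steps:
$F = 6 + 3 \sqrt{5}$ ($F = 6 + 3 \sqrt{6 - 1} = 6 + 3 \sqrt{5} \approx 12.708$)
$S{\left(o \right)} = o \left(6 + o + 3 \sqrt{5}\right)$ ($S{\left(o \right)} = \left(\left(6 + 3 \sqrt{5}\right) + o\right) o = \left(6 + o + 3 \sqrt{5}\right) o = o \left(6 + o + 3 \sqrt{5}\right)$)
$\left(S{\left(y \right)} + 922\right)^{2} = \left(1 \left(6 + 1 + 3 \sqrt{5}\right) + 922\right)^{2} = \left(1 \left(7 + 3 \sqrt{5}\right) + 922\right)^{2} = \left(\left(7 + 3 \sqrt{5}\right) + 922\right)^{2} = \left(929 + 3 \sqrt{5}\right)^{2}$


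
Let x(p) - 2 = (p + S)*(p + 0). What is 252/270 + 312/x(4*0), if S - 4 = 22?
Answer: 2354/15 ≈ 156.93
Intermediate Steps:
S = 26 (S = 4 + 22 = 26)
x(p) = 2 + p*(26 + p) (x(p) = 2 + (p + 26)*(p + 0) = 2 + (26 + p)*p = 2 + p*(26 + p))
252/270 + 312/x(4*0) = 252/270 + 312/(2 + (4*0)² + 26*(4*0)) = 252*(1/270) + 312/(2 + 0² + 26*0) = 14/15 + 312/(2 + 0 + 0) = 14/15 + 312/2 = 14/15 + 312*(½) = 14/15 + 156 = 2354/15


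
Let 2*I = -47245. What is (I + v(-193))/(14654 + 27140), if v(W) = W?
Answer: -47631/83588 ≈ -0.56983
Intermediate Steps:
I = -47245/2 (I = (1/2)*(-47245) = -47245/2 ≈ -23623.)
(I + v(-193))/(14654 + 27140) = (-47245/2 - 193)/(14654 + 27140) = -47631/2/41794 = -47631/2*1/41794 = -47631/83588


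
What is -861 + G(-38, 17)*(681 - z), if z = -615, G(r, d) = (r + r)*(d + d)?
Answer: -3349725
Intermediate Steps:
G(r, d) = 4*d*r (G(r, d) = (2*r)*(2*d) = 4*d*r)
-861 + G(-38, 17)*(681 - z) = -861 + (4*17*(-38))*(681 - 1*(-615)) = -861 - 2584*(681 + 615) = -861 - 2584*1296 = -861 - 3348864 = -3349725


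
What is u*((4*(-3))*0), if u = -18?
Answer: 0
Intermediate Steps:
u*((4*(-3))*0) = -18*4*(-3)*0 = -(-216)*0 = -18*0 = 0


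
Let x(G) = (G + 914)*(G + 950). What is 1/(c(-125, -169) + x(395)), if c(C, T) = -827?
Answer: 1/1759778 ≈ 5.6825e-7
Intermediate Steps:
x(G) = (914 + G)*(950 + G)
1/(c(-125, -169) + x(395)) = 1/(-827 + (868300 + 395² + 1864*395)) = 1/(-827 + (868300 + 156025 + 736280)) = 1/(-827 + 1760605) = 1/1759778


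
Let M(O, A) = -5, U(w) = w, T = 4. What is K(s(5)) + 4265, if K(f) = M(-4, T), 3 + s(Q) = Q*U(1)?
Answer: 4260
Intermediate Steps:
s(Q) = -3 + Q (s(Q) = -3 + Q*1 = -3 + Q)
K(f) = -5
K(s(5)) + 4265 = -5 + 4265 = 4260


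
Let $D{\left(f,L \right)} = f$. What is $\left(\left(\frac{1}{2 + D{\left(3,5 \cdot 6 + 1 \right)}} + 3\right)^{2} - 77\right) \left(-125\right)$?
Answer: $8345$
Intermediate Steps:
$\left(\left(\frac{1}{2 + D{\left(3,5 \cdot 6 + 1 \right)}} + 3\right)^{2} - 77\right) \left(-125\right) = \left(\left(\frac{1}{2 + 3} + 3\right)^{2} - 77\right) \left(-125\right) = \left(\left(\frac{1}{5} + 3\right)^{2} - 77\right) \left(-125\right) = \left(\left(\frac{16}{5}\right)^{2} - 77\right) \left(-125\right) = \left(\frac{256}{25} - 77\right) \left(-125\right) = \left(- \frac{1669}{25}\right) \left(-125\right) = 8345$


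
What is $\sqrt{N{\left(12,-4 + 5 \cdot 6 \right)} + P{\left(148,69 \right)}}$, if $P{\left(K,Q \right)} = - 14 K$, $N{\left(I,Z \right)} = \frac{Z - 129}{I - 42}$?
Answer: $\frac{i \sqrt{1861710}}{30} \approx 45.482 i$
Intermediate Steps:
$N{\left(I,Z \right)} = \frac{-129 + Z}{-42 + I}$
$\sqrt{N{\left(12,-4 + 5 \cdot 6 \right)} + P{\left(148,69 \right)}} = \sqrt{\frac{-129 + \left(-4 + 5 \cdot 6\right)}{-42 + 12} - 2072} = \sqrt{\frac{-129 + \left(-4 + 30\right)}{-30} - 2072} = \sqrt{- \frac{-129 + 26}{30} - 2072} = \sqrt{\left(- \frac{1}{30}\right) \left(-103\right) - 2072} = \sqrt{\frac{103}{30} - 2072} = \sqrt{- \frac{62057}{30}} = \frac{i \sqrt{1861710}}{30}$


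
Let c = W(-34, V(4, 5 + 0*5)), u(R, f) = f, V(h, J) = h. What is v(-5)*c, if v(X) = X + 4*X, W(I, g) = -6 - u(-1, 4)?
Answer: 250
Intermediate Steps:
W(I, g) = -10 (W(I, g) = -6 - 1*4 = -6 - 4 = -10)
c = -10
v(X) = 5*X
v(-5)*c = (5*(-5))*(-10) = -25*(-10) = 250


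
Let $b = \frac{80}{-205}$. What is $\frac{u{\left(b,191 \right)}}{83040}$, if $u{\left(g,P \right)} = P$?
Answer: $\frac{191}{83040} \approx 0.0023001$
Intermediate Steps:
$b = - \frac{16}{41}$ ($b = 80 \left(- \frac{1}{205}\right) = - \frac{16}{41} \approx -0.39024$)
$\frac{u{\left(b,191 \right)}}{83040} = \frac{191}{83040}$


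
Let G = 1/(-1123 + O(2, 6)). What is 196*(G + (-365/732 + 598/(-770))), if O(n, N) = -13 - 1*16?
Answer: -241676491/966240 ≈ -250.12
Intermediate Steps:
O(n, N) = -29 (O(n, N) = -13 - 16 = -29)
G = -1/1152 (G = 1/(-1123 - 29) = 1/(-1152) = -1/1152 ≈ -0.00086806)
196*(G + (-365/732 + 598/(-770))) = 196*(-1/1152 + (-365/732 + 598/(-770))) = 196*(-1/1152 + (-365*1/732 + 598*(-1/770))) = 196*(-1/1152 + (-365/732 - 299/385)) = 196*(-1/1152 - 359393/281820) = 196*(-34525213/27054720) = -241676491/966240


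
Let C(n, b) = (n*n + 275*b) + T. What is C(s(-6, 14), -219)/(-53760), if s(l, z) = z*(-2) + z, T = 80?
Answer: 19983/17920 ≈ 1.1151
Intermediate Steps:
s(l, z) = -z (s(l, z) = -2*z + z = -z)
C(n, b) = 80 + n² + 275*b (C(n, b) = (n*n + 275*b) + 80 = (n² + 275*b) + 80 = 80 + n² + 275*b)
C(s(-6, 14), -219)/(-53760) = (80 + (-1*14)² + 275*(-219))/(-53760) = (80 + (-14)² - 60225)*(-1/53760) = (80 + 196 - 60225)*(-1/53760) = -59949*(-1/53760) = 19983/17920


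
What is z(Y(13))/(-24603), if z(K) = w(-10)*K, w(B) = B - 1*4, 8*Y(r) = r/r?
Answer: 7/98412 ≈ 7.1130e-5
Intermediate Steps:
Y(r) = ⅛ (Y(r) = (r/r)/8 = (⅛)*1 = ⅛)
w(B) = -4 + B (w(B) = B - 4 = -4 + B)
z(K) = -14*K (z(K) = (-4 - 10)*K = -14*K)
z(Y(13))/(-24603) = -14*⅛/(-24603) = -7/4*(-1/24603) = 7/98412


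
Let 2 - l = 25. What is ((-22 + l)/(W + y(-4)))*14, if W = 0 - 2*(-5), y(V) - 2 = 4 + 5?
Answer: -30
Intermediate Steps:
l = -23 (l = 2 - 1*25 = 2 - 25 = -23)
y(V) = 11 (y(V) = 2 + (4 + 5) = 2 + 9 = 11)
W = 10 (W = 0 + 10 = 10)
((-22 + l)/(W + y(-4)))*14 = ((-22 - 23)/(10 + 11))*14 = -45/21*14 = -45*1/21*14 = -15/7*14 = -30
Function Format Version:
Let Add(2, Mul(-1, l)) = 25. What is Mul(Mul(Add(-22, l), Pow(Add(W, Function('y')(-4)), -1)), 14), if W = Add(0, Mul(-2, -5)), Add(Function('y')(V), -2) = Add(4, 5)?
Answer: -30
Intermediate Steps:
l = -23 (l = Add(2, Mul(-1, 25)) = Add(2, -25) = -23)
Function('y')(V) = 11 (Function('y')(V) = Add(2, Add(4, 5)) = Add(2, 9) = 11)
W = 10 (W = Add(0, 10) = 10)
Mul(Mul(Add(-22, l), Pow(Add(W, Function('y')(-4)), -1)), 14) = Mul(Mul(Add(-22, -23), Pow(Add(10, 11), -1)), 14) = Mul(Mul(-45, Pow(21, -1)), 14) = Mul(Mul(-45, Rational(1, 21)), 14) = Mul(Rational(-15, 7), 14) = -30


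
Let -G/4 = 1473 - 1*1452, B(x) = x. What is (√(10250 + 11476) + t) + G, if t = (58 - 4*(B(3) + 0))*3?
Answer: 54 + 3*√2414 ≈ 201.40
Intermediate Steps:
t = 138 (t = (58 - 4*(3 + 0))*3 = (58 - 4*3)*3 = (58 - 12)*3 = 46*3 = 138)
G = -84 (G = -4*(1473 - 1*1452) = -4*(1473 - 1452) = -4*21 = -84)
(√(10250 + 11476) + t) + G = (√(10250 + 11476) + 138) - 84 = (√21726 + 138) - 84 = (3*√2414 + 138) - 84 = (138 + 3*√2414) - 84 = 54 + 3*√2414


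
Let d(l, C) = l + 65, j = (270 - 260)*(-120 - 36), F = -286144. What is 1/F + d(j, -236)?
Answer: -427785281/286144 ≈ -1495.0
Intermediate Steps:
j = -1560 (j = 10*(-156) = -1560)
d(l, C) = 65 + l
1/F + d(j, -236) = 1/(-286144) + (65 - 1560) = -1/286144 - 1495 = -427785281/286144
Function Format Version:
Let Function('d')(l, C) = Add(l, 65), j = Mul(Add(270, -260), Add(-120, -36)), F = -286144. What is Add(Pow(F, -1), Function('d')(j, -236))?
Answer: Rational(-427785281, 286144) ≈ -1495.0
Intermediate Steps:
j = -1560 (j = Mul(10, -156) = -1560)
Function('d')(l, C) = Add(65, l)
Add(Pow(F, -1), Function('d')(j, -236)) = Add(Pow(-286144, -1), Add(65, -1560)) = Add(Rational(-1, 286144), -1495) = Rational(-427785281, 286144)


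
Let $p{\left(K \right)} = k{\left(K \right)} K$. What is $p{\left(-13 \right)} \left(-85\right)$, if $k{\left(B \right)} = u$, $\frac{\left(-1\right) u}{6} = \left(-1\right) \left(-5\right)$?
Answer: $-33150$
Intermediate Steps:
$u = -30$ ($u = - 6 \left(\left(-1\right) \left(-5\right)\right) = \left(-6\right) 5 = -30$)
$k{\left(B \right)} = -30$
$p{\left(K \right)} = - 30 K$
$p{\left(-13 \right)} \left(-85\right) = \left(-30\right) \left(-13\right) \left(-85\right) = 390 \left(-85\right) = -33150$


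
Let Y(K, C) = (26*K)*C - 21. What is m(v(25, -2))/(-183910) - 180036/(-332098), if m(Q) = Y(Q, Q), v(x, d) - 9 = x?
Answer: 43652561/115238006 ≈ 0.37880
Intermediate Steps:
v(x, d) = 9 + x
Y(K, C) = -21 + 26*C*K (Y(K, C) = 26*C*K - 21 = -21 + 26*C*K)
m(Q) = -21 + 26*Q² (m(Q) = -21 + 26*Q*Q = -21 + 26*Q²)
m(v(25, -2))/(-183910) - 180036/(-332098) = (-21 + 26*(9 + 25)²)/(-183910) - 180036/(-332098) = (-21 + 26*34²)*(-1/183910) - 180036*(-1/332098) = (-21 + 26*1156)*(-1/183910) + 90018/166049 = (-21 + 30056)*(-1/183910) + 90018/166049 = 30035*(-1/183910) + 90018/166049 = -6007/36782 + 90018/166049 = 43652561/115238006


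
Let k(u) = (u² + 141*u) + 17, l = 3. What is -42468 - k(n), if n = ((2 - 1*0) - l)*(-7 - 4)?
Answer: -44157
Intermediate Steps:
n = 11 (n = ((2 - 1*0) - 1*3)*(-7 - 4) = ((2 + 0) - 3)*(-11) = (2 - 3)*(-11) = -1*(-11) = 11)
k(u) = 17 + u² + 141*u
-42468 - k(n) = -42468 - (17 + 11² + 141*11) = -42468 - (17 + 121 + 1551) = -42468 - 1*1689 = -42468 - 1689 = -44157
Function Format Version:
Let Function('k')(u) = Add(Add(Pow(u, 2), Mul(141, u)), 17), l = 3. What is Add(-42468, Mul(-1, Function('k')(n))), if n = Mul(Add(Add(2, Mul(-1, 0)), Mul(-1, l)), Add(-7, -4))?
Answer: -44157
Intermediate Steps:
n = 11 (n = Mul(Add(Add(2, Mul(-1, 0)), Mul(-1, 3)), Add(-7, -4)) = Mul(Add(Add(2, 0), -3), -11) = Mul(Add(2, -3), -11) = Mul(-1, -11) = 11)
Function('k')(u) = Add(17, Pow(u, 2), Mul(141, u))
Add(-42468, Mul(-1, Function('k')(n))) = Add(-42468, Mul(-1, Add(17, Pow(11, 2), Mul(141, 11)))) = Add(-42468, Mul(-1, Add(17, 121, 1551))) = Add(-42468, Mul(-1, 1689)) = Add(-42468, -1689) = -44157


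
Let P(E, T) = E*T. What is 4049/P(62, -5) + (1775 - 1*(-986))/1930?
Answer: -347933/29915 ≈ -11.631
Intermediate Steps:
4049/P(62, -5) + (1775 - 1*(-986))/1930 = 4049/((62*(-5))) + (1775 - 1*(-986))/1930 = 4049/(-310) + (1775 + 986)*(1/1930) = 4049*(-1/310) + 2761*(1/1930) = -4049/310 + 2761/1930 = -347933/29915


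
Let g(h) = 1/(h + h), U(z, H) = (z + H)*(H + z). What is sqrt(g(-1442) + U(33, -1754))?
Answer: sqrt(6158745548403)/1442 ≈ 1721.0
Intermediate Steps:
U(z, H) = (H + z)**2 (U(z, H) = (H + z)*(H + z) = (H + z)**2)
g(h) = 1/(2*h)
sqrt(g(-1442) + U(33, -1754)) = sqrt((1/2)/(-1442) + (-1754 + 33)**2) = sqrt((1/2)*(-1/1442) + (-1721)**2) = sqrt(-1/2884 + 2961841) = sqrt(8541949443/2884) = sqrt(6158745548403)/1442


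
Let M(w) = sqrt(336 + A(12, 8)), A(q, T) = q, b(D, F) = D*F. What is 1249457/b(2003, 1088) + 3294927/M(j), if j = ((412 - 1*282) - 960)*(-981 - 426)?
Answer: 1249457/2179264 + 1098309*sqrt(87)/58 ≈ 1.7663e+5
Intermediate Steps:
j = 1167810 (j = ((412 - 282) - 960)*(-1407) = (130 - 960)*(-1407) = -830*(-1407) = 1167810)
M(w) = 2*sqrt(87) (M(w) = sqrt(336 + 12) = sqrt(348) = 2*sqrt(87))
1249457/b(2003, 1088) + 3294927/M(j) = 1249457/((2003*1088)) + 3294927/((2*sqrt(87))) = 1249457/2179264 + 3294927*(sqrt(87)/174) = 1249457*(1/2179264) + 1098309*sqrt(87)/58 = 1249457/2179264 + 1098309*sqrt(87)/58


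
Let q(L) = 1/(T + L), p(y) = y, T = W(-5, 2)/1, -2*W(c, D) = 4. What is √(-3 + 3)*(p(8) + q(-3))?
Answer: 0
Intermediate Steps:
W(c, D) = -2 (W(c, D) = -½*4 = -2)
T = -2 (T = -2/1 = -2*1 = -2)
q(L) = 1/(-2 + L)
√(-3 + 3)*(p(8) + q(-3)) = √(-3 + 3)*(8 + 1/(-2 - 3)) = √0*(8 + 1/(-5)) = 0*(8 - ⅕) = 0*(39/5) = 0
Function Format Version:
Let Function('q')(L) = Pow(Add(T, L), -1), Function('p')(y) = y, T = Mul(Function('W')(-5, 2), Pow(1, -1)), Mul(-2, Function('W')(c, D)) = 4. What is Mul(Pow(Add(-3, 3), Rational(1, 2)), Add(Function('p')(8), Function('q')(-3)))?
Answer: 0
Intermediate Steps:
Function('W')(c, D) = -2 (Function('W')(c, D) = Mul(Rational(-1, 2), 4) = -2)
T = -2 (T = Mul(-2, Pow(1, -1)) = Mul(-2, 1) = -2)
Function('q')(L) = Pow(Add(-2, L), -1)
Mul(Pow(Add(-3, 3), Rational(1, 2)), Add(Function('p')(8), Function('q')(-3))) = Mul(Pow(Add(-3, 3), Rational(1, 2)), Add(8, Pow(Add(-2, -3), -1))) = Mul(Pow(0, Rational(1, 2)), Add(8, Pow(-5, -1))) = Mul(0, Add(8, Rational(-1, 5))) = Mul(0, Rational(39, 5)) = 0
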